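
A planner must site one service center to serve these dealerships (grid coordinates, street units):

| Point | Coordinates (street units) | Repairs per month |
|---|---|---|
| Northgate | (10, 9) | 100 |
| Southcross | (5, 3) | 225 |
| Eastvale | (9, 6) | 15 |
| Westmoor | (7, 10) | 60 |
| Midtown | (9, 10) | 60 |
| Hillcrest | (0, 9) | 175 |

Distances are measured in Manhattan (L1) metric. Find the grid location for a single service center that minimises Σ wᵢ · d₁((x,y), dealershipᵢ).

Manhattan distance separates: Σwᵢ(|x−xᵢ|+|y−yᵢ|) = Σwᵢ|x−xᵢ| + Σwᵢ|y−yᵢ|, so x and y are optimised independently as 1-D weighted medians.
Total weight W = 635; half = 317.5.
x-coordinate, sorted with cumulative weight:
  x=0 (Hillcrest, w=175) cum 175
  x=5 (Southcross, w=225) cum 400  ← median
  x=7 (Westmoor, w=60) cum 460
  x=9 (Eastvale, w=15) cum 475
  x=9 (Midtown, w=60) cum 535
  x=10 (Northgate, w=100) cum 635
⇒ x* = 5
y-coordinate, sorted with cumulative weight:
  y=3 (Southcross, w=225) cum 225
  y=6 (Eastvale, w=15) cum 240
  y=9 (Northgate, w=100) cum 340  ← median
  y=9 (Hillcrest, w=175) cum 515
  y=10 (Westmoor, w=60) cum 575
  y=10 (Midtown, w=60) cum 635
⇒ y* = 9

(5, 9)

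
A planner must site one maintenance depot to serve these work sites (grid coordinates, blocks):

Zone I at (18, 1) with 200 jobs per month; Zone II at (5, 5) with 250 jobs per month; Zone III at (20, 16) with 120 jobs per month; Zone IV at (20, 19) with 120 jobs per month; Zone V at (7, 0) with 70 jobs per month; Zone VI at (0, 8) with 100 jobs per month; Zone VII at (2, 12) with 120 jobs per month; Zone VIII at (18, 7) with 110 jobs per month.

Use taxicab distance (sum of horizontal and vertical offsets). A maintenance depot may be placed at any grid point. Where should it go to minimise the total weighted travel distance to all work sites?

(18, 7)

Manhattan distance separates: Σwᵢ(|x−xᵢ|+|y−yᵢ|) = Σwᵢ|x−xᵢ| + Σwᵢ|y−yᵢ|, so x and y are optimised independently as 1-D weighted medians.
Total weight W = 1090; half = 545.
x-coordinate, sorted with cumulative weight:
  x=0 (Zone VI, w=100) cum 100
  x=2 (Zone VII, w=120) cum 220
  x=5 (Zone II, w=250) cum 470
  x=7 (Zone V, w=70) cum 540
  x=18 (Zone I, w=200) cum 740  ← median
  x=18 (Zone VIII, w=110) cum 850
  x=20 (Zone III, w=120) cum 970
  x=20 (Zone IV, w=120) cum 1090
⇒ x* = 18
y-coordinate, sorted with cumulative weight:
  y=0 (Zone V, w=70) cum 70
  y=1 (Zone I, w=200) cum 270
  y=5 (Zone II, w=250) cum 520
  y=7 (Zone VIII, w=110) cum 630  ← median
  y=8 (Zone VI, w=100) cum 730
  y=12 (Zone VII, w=120) cum 850
  y=16 (Zone III, w=120) cum 970
  y=19 (Zone IV, w=120) cum 1090
⇒ y* = 7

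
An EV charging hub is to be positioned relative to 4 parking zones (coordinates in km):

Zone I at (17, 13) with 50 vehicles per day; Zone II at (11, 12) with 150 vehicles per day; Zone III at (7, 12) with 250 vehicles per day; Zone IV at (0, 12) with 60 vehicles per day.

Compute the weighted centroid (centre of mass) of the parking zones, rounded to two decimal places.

(8.33, 12.10)

The minimiser of Σwᵢ‖p−pᵢ‖² is the weighted centroid p* = (Σwᵢpᵢ)/(Σwᵢ).
Σwᵢ = 510.
Σwᵢxᵢ = 50·17 + 150·11 + 250·7 + 60·0 = 4250.
Σwᵢyᵢ = 50·13 + 150·12 + 250·12 + 60·12 = 6170.
x* = 4250/510 = 8.33, y* = 6170/510 = 12.10.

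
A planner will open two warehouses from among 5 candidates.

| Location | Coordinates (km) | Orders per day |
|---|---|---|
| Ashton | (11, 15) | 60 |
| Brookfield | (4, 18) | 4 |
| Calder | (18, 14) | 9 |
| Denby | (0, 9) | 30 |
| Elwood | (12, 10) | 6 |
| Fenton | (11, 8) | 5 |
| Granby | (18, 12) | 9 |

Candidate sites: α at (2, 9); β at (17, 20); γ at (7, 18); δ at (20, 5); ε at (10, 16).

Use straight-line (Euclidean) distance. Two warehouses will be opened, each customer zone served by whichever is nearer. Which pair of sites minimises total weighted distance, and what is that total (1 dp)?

Evaluate every pair (each demand assigned to the nearer of the two):
  {α, ε}: total = 403.1
  {γ, ε}: total = 671.9
  {β, ε}: total = 681.9
  {α, γ}: total = 692.0
  {δ, ε}: total = 694.3
  {α, β}: total = 798.4
  {β, γ}: total = 891.8
  {γ, δ}: total = 906.6
  {α, δ}: total = 996.3
  {β, δ}: total = 1353.0
Best pair: {α, ε} with total 403.1.

{α, ε}, total 403.1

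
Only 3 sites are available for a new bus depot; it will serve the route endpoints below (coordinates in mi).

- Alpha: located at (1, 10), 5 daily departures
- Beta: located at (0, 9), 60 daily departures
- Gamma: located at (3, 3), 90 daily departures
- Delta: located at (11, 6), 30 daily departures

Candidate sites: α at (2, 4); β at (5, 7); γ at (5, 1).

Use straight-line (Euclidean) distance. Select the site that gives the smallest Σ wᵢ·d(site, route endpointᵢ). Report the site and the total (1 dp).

α, total 757.4 mi

Total weighted distance at each candidate:
  α (2, 4): total = 757.4
  β (5, 7): total = 933.1
  γ (5, 1): total = 1104.1
Minimum is at α with total 757.4 mi.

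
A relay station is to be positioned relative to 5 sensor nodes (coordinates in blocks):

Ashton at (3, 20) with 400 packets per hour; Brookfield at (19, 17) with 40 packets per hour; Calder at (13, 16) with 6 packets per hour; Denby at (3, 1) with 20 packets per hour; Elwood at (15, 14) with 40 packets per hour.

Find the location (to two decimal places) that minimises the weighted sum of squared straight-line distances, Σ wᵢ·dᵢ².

(5.33, 18.49)

The minimiser of Σwᵢ‖p−pᵢ‖² is the weighted centroid p* = (Σwᵢpᵢ)/(Σwᵢ).
Σwᵢ = 506.
Σwᵢxᵢ = 400·3 + 40·19 + 6·13 + 20·3 + 40·15 = 2698.
Σwᵢyᵢ = 400·20 + 40·17 + 6·16 + 20·1 + 40·14 = 9356.
x* = 2698/506 = 5.33, y* = 9356/506 = 18.49.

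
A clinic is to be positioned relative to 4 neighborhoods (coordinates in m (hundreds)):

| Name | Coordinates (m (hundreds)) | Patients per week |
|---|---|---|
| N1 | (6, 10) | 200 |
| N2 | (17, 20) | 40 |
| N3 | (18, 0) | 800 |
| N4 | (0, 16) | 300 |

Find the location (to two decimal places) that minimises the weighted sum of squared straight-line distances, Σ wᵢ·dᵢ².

(12.15, 5.67)

The minimiser of Σwᵢ‖p−pᵢ‖² is the weighted centroid p* = (Σwᵢpᵢ)/(Σwᵢ).
Σwᵢ = 1340.
Σwᵢxᵢ = 200·6 + 40·17 + 800·18 + 300·0 = 16280.
Σwᵢyᵢ = 200·10 + 40·20 + 800·0 + 300·16 = 7600.
x* = 16280/1340 = 12.15, y* = 7600/1340 = 5.67.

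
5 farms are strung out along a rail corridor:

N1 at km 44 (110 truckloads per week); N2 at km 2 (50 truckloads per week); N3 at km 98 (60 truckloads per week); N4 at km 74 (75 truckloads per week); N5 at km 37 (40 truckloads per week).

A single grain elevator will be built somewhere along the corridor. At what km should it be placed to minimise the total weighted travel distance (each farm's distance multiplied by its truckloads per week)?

For a sum of weighted absolute distances on a line, the optimum is the weighted median (not the mean). Total weight W = 335; half-weight = 167.5.
Sort by position and accumulate weight:
  km 2 (N2, w=50) → cum 50
  km 37 (N5, w=40) → cum 90
  km 44 (N1, w=110) → cum 200  ≥ 167.5 → median here
  km 74 (N4, w=75) → cum 275
  km 98 (N3, w=60) → cum 335
Optimal location: km 44.

x = 44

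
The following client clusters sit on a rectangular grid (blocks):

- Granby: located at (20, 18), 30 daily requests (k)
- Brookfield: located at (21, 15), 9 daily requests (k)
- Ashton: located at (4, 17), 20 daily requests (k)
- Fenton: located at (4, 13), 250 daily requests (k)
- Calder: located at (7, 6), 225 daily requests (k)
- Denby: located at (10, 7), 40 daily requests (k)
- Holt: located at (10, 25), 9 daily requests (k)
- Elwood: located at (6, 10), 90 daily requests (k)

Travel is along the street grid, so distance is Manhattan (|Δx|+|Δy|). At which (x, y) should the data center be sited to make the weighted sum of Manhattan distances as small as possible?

(6, 10)

Manhattan distance separates: Σwᵢ(|x−xᵢ|+|y−yᵢ|) = Σwᵢ|x−xᵢ| + Σwᵢ|y−yᵢ|, so x and y are optimised independently as 1-D weighted medians.
Total weight W = 673; half = 336.5.
x-coordinate, sorted with cumulative weight:
  x=4 (Ashton, w=20) cum 20
  x=4 (Fenton, w=250) cum 270
  x=6 (Elwood, w=90) cum 360  ← median
  x=7 (Calder, w=225) cum 585
  x=10 (Denby, w=40) cum 625
  x=10 (Holt, w=9) cum 634
  x=20 (Granby, w=30) cum 664
  x=21 (Brookfield, w=9) cum 673
⇒ x* = 6
y-coordinate, sorted with cumulative weight:
  y=6 (Calder, w=225) cum 225
  y=7 (Denby, w=40) cum 265
  y=10 (Elwood, w=90) cum 355  ← median
  y=13 (Fenton, w=250) cum 605
  y=15 (Brookfield, w=9) cum 614
  y=17 (Ashton, w=20) cum 634
  y=18 (Granby, w=30) cum 664
  y=25 (Holt, w=9) cum 673
⇒ y* = 10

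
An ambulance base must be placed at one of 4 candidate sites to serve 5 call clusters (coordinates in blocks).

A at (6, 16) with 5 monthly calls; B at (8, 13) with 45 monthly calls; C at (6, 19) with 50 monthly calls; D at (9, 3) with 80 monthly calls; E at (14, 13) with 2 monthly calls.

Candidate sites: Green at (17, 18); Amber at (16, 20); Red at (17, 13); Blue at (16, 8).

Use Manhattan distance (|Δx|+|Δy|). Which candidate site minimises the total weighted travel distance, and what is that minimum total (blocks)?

Total weighted distance at each candidate:
  Green (17, 18): total = 3151
  Amber (16, 20): total = 3233
  Red (17, 13): total = 2771
  Blue (16, 8): total = 2699
Minimum is at Blue with total 2699 blocks.

Blue, total 2699 blocks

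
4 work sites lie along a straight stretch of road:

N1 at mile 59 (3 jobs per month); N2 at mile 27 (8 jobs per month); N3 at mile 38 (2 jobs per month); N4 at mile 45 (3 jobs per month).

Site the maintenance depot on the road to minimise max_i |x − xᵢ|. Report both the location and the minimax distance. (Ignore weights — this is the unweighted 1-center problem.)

location 43, max distance 16

The 1-center on a line is the midpoint of the two extreme points: leftmost at 27, rightmost at 59.
Optimal location = (27 + 59)/2 = 43; maximum distance = (59 − 27)/2 = 16.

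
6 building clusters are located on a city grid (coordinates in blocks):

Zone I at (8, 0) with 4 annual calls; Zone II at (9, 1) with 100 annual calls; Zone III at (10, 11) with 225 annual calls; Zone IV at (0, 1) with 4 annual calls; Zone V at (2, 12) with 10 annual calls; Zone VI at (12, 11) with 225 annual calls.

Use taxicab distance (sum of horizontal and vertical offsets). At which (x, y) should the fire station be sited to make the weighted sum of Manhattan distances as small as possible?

Manhattan distance separates: Σwᵢ(|x−xᵢ|+|y−yᵢ|) = Σwᵢ|x−xᵢ| + Σwᵢ|y−yᵢ|, so x and y are optimised independently as 1-D weighted medians.
Total weight W = 568; half = 284.
x-coordinate, sorted with cumulative weight:
  x=0 (Zone IV, w=4) cum 4
  x=2 (Zone V, w=10) cum 14
  x=8 (Zone I, w=4) cum 18
  x=9 (Zone II, w=100) cum 118
  x=10 (Zone III, w=225) cum 343  ← median
  x=12 (Zone VI, w=225) cum 568
⇒ x* = 10
y-coordinate, sorted with cumulative weight:
  y=0 (Zone I, w=4) cum 4
  y=1 (Zone II, w=100) cum 104
  y=1 (Zone IV, w=4) cum 108
  y=11 (Zone III, w=225) cum 333  ← median
  y=11 (Zone VI, w=225) cum 558
  y=12 (Zone V, w=10) cum 568
⇒ y* = 11

(10, 11)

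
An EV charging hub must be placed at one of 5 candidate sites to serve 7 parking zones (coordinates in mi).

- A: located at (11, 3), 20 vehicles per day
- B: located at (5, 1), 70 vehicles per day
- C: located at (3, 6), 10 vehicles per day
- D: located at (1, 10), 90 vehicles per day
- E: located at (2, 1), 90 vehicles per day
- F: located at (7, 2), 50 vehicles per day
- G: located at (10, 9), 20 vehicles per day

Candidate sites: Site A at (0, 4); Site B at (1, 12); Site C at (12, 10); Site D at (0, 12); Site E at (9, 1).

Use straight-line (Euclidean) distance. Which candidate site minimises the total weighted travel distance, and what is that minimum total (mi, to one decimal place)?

Total weighted distance at each candidate:
  Site A (0, 4): total = 2124.7
  Site B (1, 12): total = 3098.6
  Site C (12, 10): total = 3755.3
  Site D (0, 12): total = 3223.8
  Site E (9, 1): total = 2401.5
Minimum is at Site A with total 2124.7 mi.

Site A, total 2124.7 mi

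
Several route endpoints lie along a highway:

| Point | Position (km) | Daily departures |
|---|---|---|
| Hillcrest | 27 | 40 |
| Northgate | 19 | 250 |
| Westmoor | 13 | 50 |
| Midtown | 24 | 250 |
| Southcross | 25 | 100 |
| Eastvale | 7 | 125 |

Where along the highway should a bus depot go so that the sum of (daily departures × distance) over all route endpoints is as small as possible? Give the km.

For a sum of weighted absolute distances on a line, the optimum is the weighted median (not the mean). Total weight W = 815; half-weight = 407.5.
Sort by position and accumulate weight:
  km 7 (Eastvale, w=125) → cum 125
  km 13 (Westmoor, w=50) → cum 175
  km 19 (Northgate, w=250) → cum 425  ≥ 407.5 → median here
  km 24 (Midtown, w=250) → cum 675
  km 25 (Southcross, w=100) → cum 775
  km 27 (Hillcrest, w=40) → cum 815
Optimal location: km 19.

x = 19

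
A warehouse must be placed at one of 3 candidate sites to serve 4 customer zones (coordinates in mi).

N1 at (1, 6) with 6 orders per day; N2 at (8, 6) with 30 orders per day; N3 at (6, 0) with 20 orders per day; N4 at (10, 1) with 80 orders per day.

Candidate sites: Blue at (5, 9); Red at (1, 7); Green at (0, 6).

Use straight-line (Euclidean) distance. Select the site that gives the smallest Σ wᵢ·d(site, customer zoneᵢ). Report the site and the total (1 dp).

Total weighted distance at each candidate:
  Blue (5, 9): total = 1093.1
  Red (1, 7): total = 1255.5
  Green (0, 6): total = 1310.1
Minimum is at Blue with total 1093.1 mi.

Blue, total 1093.1 mi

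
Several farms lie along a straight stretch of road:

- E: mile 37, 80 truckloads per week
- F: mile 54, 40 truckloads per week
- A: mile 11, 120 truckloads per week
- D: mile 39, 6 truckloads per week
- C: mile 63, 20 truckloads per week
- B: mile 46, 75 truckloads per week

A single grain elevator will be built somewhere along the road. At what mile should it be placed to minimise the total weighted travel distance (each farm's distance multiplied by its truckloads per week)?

For a sum of weighted absolute distances on a line, the optimum is the weighted median (not the mean). Total weight W = 341; half-weight = 170.5.
Sort by position and accumulate weight:
  mile 11 (A, w=120) → cum 120
  mile 37 (E, w=80) → cum 200  ≥ 170.5 → median here
  mile 39 (D, w=6) → cum 206
  mile 46 (B, w=75) → cum 281
  mile 54 (F, w=40) → cum 321
  mile 63 (C, w=20) → cum 341
Optimal location: mile 37.

x = 37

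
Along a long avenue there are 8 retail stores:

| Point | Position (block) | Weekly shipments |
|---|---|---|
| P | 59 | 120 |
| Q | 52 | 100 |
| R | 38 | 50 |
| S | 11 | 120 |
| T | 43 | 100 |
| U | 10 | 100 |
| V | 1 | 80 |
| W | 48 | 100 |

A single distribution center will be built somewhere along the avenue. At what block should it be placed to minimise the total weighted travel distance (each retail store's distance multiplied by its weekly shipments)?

For a sum of weighted absolute distances on a line, the optimum is the weighted median (not the mean). Total weight W = 770; half-weight = 385.
Sort by position and accumulate weight:
  block 1 (V, w=80) → cum 80
  block 10 (U, w=100) → cum 180
  block 11 (S, w=120) → cum 300
  block 38 (R, w=50) → cum 350
  block 43 (T, w=100) → cum 450  ≥ 385 → median here
  block 48 (W, w=100) → cum 550
  block 52 (Q, w=100) → cum 650
  block 59 (P, w=120) → cum 770
Optimal location: block 43.

x = 43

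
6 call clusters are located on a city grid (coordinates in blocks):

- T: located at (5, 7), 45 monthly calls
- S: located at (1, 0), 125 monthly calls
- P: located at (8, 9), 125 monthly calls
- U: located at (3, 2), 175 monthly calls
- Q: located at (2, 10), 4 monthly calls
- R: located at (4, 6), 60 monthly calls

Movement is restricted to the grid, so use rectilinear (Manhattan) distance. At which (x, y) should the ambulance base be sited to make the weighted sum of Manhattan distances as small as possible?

(3, 2)

Manhattan distance separates: Σwᵢ(|x−xᵢ|+|y−yᵢ|) = Σwᵢ|x−xᵢ| + Σwᵢ|y−yᵢ|, so x and y are optimised independently as 1-D weighted medians.
Total weight W = 534; half = 267.
x-coordinate, sorted with cumulative weight:
  x=1 (S, w=125) cum 125
  x=2 (Q, w=4) cum 129
  x=3 (U, w=175) cum 304  ← median
  x=4 (R, w=60) cum 364
  x=5 (T, w=45) cum 409
  x=8 (P, w=125) cum 534
⇒ x* = 3
y-coordinate, sorted with cumulative weight:
  y=0 (S, w=125) cum 125
  y=2 (U, w=175) cum 300  ← median
  y=6 (R, w=60) cum 360
  y=7 (T, w=45) cum 405
  y=9 (P, w=125) cum 530
  y=10 (Q, w=4) cum 534
⇒ y* = 2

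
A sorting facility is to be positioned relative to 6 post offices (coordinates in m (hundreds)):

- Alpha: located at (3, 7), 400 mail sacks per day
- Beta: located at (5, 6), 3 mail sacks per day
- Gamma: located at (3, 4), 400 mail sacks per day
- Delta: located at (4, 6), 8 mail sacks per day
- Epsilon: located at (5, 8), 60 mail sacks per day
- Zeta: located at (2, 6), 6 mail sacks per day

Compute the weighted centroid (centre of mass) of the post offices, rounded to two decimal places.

(3.15, 5.68)

The minimiser of Σwᵢ‖p−pᵢ‖² is the weighted centroid p* = (Σwᵢpᵢ)/(Σwᵢ).
Σwᵢ = 877.
Σwᵢxᵢ = 400·3 + 3·5 + 400·3 + 8·4 + 60·5 + 6·2 = 2759.
Σwᵢyᵢ = 400·7 + 3·6 + 400·4 + 8·6 + 60·8 + 6·6 = 4982.
x* = 2759/877 = 3.15, y* = 4982/877 = 5.68.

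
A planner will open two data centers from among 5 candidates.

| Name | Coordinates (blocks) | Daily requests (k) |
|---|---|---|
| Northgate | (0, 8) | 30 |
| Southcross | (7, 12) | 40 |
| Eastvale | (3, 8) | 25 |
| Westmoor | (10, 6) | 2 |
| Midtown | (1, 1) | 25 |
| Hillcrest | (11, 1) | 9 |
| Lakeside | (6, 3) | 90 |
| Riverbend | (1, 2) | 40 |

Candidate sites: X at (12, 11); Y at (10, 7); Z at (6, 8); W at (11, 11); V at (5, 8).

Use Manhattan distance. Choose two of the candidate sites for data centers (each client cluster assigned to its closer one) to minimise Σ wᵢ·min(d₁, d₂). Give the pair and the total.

Evaluate every pair (each demand assigned to the nearer of the two):
  {Z, V}: total = 1645
  {Y, Z}: total = 1710
  {W, V}: total = 1717
  {Y, V}: total = 1720
  {Z, W}: total = 1747
  {X, Z}: total = 1756
  {X, V}: total = 1768
  {Y, W}: total = 2450
  {X, Y}: total = 2490
  {X, W}: total = 3427
Best pair: {Z, V} with total 1645.

{Z, V}, total 1645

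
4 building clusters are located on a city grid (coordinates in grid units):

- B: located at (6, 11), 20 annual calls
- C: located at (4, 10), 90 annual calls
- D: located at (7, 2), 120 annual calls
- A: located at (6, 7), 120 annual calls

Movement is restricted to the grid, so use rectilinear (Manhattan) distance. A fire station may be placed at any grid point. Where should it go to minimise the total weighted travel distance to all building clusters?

(6, 7)

Manhattan distance separates: Σwᵢ(|x−xᵢ|+|y−yᵢ|) = Σwᵢ|x−xᵢ| + Σwᵢ|y−yᵢ|, so x and y are optimised independently as 1-D weighted medians.
Total weight W = 350; half = 175.
x-coordinate, sorted with cumulative weight:
  x=4 (C, w=90) cum 90
  x=6 (B, w=20) cum 110
  x=6 (A, w=120) cum 230  ← median
  x=7 (D, w=120) cum 350
⇒ x* = 6
y-coordinate, sorted with cumulative weight:
  y=2 (D, w=120) cum 120
  y=7 (A, w=120) cum 240  ← median
  y=10 (C, w=90) cum 330
  y=11 (B, w=20) cum 350
⇒ y* = 7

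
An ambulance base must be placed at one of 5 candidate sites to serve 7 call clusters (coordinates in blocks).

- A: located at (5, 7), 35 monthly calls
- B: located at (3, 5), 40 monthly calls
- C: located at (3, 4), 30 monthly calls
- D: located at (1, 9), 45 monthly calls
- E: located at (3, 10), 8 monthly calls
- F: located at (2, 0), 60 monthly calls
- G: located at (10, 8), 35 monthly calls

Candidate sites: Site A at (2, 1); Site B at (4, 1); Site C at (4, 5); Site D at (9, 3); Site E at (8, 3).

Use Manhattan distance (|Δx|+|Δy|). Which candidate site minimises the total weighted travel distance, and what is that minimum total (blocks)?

Total weighted distance at each candidate:
  Site A (2, 1): total = 1705
  Site B (4, 1): total = 1775
  Site C (4, 5): total = 1303
  Site D (9, 3): total = 2354
  Site E (8, 3): total = 2171
Minimum is at Site C with total 1303 blocks.

Site C, total 1303 blocks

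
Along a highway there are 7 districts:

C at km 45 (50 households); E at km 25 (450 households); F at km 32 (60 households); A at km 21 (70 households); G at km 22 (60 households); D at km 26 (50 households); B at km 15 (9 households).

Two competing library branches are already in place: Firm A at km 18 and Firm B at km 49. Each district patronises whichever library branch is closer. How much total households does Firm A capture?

The indifferent point is the midpoint (18+49)/2 = 33.5; districts left of it (closer to Firm A at 18) go to Firm A, those right go to Firm B.
  B at 15 (w=9) → Firm A
  A at 21 (w=70) → Firm A
  G at 22 (w=60) → Firm A
  E at 25 (w=450) → Firm A
  D at 26 (w=50) → Firm A
  F at 32 (w=60) → Firm A
  C at 45 (w=50) → Firm B
Firm A captures 699; Firm B captures 50.

699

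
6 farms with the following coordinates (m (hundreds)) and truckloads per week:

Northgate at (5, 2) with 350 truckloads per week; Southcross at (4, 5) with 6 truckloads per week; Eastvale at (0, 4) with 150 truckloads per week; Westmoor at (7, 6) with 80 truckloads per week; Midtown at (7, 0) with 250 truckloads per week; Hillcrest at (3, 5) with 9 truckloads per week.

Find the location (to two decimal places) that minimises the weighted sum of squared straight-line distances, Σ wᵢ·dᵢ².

The minimiser of Σwᵢ‖p−pᵢ‖² is the weighted centroid p* = (Σwᵢpᵢ)/(Σwᵢ).
Σwᵢ = 845.
Σwᵢxᵢ = 350·5 + 6·4 + 150·0 + 80·7 + 250·7 + 9·3 = 4111.
Σwᵢyᵢ = 350·2 + 6·5 + 150·4 + 80·6 + 250·0 + 9·5 = 1855.
x* = 4111/845 = 4.87, y* = 1855/845 = 2.20.

(4.87, 2.20)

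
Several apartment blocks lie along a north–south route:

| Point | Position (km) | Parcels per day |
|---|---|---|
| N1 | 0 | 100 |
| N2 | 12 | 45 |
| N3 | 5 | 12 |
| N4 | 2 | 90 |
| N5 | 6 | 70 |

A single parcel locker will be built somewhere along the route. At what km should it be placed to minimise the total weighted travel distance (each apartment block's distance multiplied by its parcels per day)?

For a sum of weighted absolute distances on a line, the optimum is the weighted median (not the mean). Total weight W = 317; half-weight = 158.5.
Sort by position and accumulate weight:
  km 0 (N1, w=100) → cum 100
  km 2 (N4, w=90) → cum 190  ≥ 158.5 → median here
  km 5 (N3, w=12) → cum 202
  km 6 (N5, w=70) → cum 272
  km 12 (N2, w=45) → cum 317
Optimal location: km 2.

x = 2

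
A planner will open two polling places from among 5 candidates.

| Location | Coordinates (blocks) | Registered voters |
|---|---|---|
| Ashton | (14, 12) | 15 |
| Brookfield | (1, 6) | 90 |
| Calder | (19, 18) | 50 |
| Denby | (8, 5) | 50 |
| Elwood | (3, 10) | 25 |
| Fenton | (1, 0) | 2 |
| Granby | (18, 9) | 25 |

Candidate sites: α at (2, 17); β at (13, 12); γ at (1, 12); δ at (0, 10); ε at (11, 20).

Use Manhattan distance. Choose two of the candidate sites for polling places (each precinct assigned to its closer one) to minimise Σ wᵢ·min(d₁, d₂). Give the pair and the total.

{β, δ}, total 1962

Evaluate every pair (each demand assigned to the nearer of the two):
  {β, δ}: total = 1962
  {β, γ}: total = 2079
  {δ, ε}: total = 2312
  {γ, ε}: total = 2479
  {α, β}: total = 2731
  {α, δ}: total = 2812
  {α, γ}: total = 2959
  {γ, δ}: total = 3067
  {β, ε}: total = 3283
  {α, ε}: total = 3331
Best pair: {β, δ} with total 1962.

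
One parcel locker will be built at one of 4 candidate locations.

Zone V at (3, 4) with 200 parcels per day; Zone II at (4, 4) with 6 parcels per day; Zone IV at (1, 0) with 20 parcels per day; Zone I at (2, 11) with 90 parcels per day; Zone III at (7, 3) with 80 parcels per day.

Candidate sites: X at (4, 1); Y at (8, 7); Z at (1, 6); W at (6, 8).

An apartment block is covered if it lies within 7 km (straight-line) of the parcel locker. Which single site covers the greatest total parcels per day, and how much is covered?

Z, covering 396

Coverage radius r = 7 km; a point is covered iff (Δx)²+(Δy)² ≤ 7² = 49.
  X (4, 1): covers {Zone V, Zone II, Zone IV, Zone III} → 306
  Y (8, 7): covers {Zone V, Zone II, Zone III} → 286
  Z (1, 6): covers {Zone V, Zone II, Zone IV, Zone I, Zone III} → 396
  W (6, 8): covers {Zone V, Zone II, Zone I, Zone III} → 376
Maximum coverage at Z: 396 parcels per day.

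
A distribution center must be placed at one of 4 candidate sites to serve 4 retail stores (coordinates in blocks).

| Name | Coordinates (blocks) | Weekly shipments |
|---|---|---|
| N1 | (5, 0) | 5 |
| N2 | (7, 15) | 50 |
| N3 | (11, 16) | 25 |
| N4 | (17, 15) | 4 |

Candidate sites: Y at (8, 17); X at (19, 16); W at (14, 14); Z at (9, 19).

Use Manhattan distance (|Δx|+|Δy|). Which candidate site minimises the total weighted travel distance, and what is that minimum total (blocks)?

Total weighted distance at each candidate:
  Y (8, 17): total = 394
  X (19, 16): total = 1012
  W (14, 14): total = 656
  Z (9, 19): total = 588
Minimum is at Y with total 394 blocks.

Y, total 394 blocks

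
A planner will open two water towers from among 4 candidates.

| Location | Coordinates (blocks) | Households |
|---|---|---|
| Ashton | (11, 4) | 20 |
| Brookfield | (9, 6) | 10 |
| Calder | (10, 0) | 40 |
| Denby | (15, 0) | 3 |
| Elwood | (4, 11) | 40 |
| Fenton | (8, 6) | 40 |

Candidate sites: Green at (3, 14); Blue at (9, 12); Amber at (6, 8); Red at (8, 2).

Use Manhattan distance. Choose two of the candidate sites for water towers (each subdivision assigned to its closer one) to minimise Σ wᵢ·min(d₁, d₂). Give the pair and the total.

Evaluate every pair (each demand assigned to the nearer of the two):
  {Green, Red}: total = 657
  {Amber, Red}: total = 697
  {Blue, Red}: total = 737
  {Green, Amber}: total = 1081
  {Blue, Amber}: total = 1121
  {Green, Blue}: total = 1274
Best pair: {Green, Red} with total 657.

{Green, Red}, total 657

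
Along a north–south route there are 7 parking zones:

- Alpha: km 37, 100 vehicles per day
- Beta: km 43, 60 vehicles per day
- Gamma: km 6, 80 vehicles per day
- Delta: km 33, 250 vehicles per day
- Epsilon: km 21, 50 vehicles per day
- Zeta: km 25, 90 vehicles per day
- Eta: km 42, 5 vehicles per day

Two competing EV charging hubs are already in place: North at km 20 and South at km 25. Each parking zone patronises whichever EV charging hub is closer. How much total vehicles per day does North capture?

130

The indifferent point is the midpoint (20+25)/2 = 22.5; parking zones left of it (closer to North at 20) go to North, those right go to South.
  Gamma at 6 (w=80) → North
  Epsilon at 21 (w=50) → North
  Zeta at 25 (w=90) → South
  Delta at 33 (w=250) → South
  Alpha at 37 (w=100) → South
  Eta at 42 (w=5) → South
  Beta at 43 (w=60) → South
North captures 130; South captures 505.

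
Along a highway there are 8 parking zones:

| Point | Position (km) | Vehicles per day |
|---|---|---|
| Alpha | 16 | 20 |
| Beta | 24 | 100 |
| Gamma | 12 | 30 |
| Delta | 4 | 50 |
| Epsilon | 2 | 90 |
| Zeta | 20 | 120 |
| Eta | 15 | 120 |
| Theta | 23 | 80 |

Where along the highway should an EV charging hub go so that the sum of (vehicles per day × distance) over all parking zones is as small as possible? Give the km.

For a sum of weighted absolute distances on a line, the optimum is the weighted median (not the mean). Total weight W = 610; half-weight = 305.
Sort by position and accumulate weight:
  km 2 (Epsilon, w=90) → cum 90
  km 4 (Delta, w=50) → cum 140
  km 12 (Gamma, w=30) → cum 170
  km 15 (Eta, w=120) → cum 290
  km 16 (Alpha, w=20) → cum 310  ≥ 305 → median here
  km 20 (Zeta, w=120) → cum 430
  km 23 (Theta, w=80) → cum 510
  km 24 (Beta, w=100) → cum 610
Optimal location: km 16.

x = 16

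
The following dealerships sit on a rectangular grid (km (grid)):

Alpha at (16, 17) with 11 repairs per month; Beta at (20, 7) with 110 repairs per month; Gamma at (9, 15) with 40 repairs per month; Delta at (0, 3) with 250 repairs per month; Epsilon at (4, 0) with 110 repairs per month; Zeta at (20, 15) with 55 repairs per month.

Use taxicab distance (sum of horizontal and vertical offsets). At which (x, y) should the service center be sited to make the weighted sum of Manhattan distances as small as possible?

Manhattan distance separates: Σwᵢ(|x−xᵢ|+|y−yᵢ|) = Σwᵢ|x−xᵢ| + Σwᵢ|y−yᵢ|, so x and y are optimised independently as 1-D weighted medians.
Total weight W = 576; half = 288.
x-coordinate, sorted with cumulative weight:
  x=0 (Delta, w=250) cum 250
  x=4 (Epsilon, w=110) cum 360  ← median
  x=9 (Gamma, w=40) cum 400
  x=16 (Alpha, w=11) cum 411
  x=20 (Beta, w=110) cum 521
  x=20 (Zeta, w=55) cum 576
⇒ x* = 4
y-coordinate, sorted with cumulative weight:
  y=0 (Epsilon, w=110) cum 110
  y=3 (Delta, w=250) cum 360  ← median
  y=7 (Beta, w=110) cum 470
  y=15 (Gamma, w=40) cum 510
  y=15 (Zeta, w=55) cum 565
  y=17 (Alpha, w=11) cum 576
⇒ y* = 3

(4, 3)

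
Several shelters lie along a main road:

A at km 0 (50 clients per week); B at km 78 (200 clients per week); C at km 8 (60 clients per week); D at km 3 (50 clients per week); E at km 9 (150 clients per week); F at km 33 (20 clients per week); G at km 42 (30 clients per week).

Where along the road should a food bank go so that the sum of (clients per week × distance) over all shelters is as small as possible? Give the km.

x = 9

For a sum of weighted absolute distances on a line, the optimum is the weighted median (not the mean). Total weight W = 560; half-weight = 280.
Sort by position and accumulate weight:
  km 0 (A, w=50) → cum 50
  km 3 (D, w=50) → cum 100
  km 8 (C, w=60) → cum 160
  km 9 (E, w=150) → cum 310  ≥ 280 → median here
  km 33 (F, w=20) → cum 330
  km 42 (G, w=30) → cum 360
  km 78 (B, w=200) → cum 560
Optimal location: km 9.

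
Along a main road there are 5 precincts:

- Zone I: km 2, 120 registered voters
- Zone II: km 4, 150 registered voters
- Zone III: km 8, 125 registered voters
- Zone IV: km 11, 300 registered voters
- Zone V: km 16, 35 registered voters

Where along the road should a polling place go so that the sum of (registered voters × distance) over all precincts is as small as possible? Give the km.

x = 8

For a sum of weighted absolute distances on a line, the optimum is the weighted median (not the mean). Total weight W = 730; half-weight = 365.
Sort by position and accumulate weight:
  km 2 (Zone I, w=120) → cum 120
  km 4 (Zone II, w=150) → cum 270
  km 8 (Zone III, w=125) → cum 395  ≥ 365 → median here
  km 11 (Zone IV, w=300) → cum 695
  km 16 (Zone V, w=35) → cum 730
Optimal location: km 8.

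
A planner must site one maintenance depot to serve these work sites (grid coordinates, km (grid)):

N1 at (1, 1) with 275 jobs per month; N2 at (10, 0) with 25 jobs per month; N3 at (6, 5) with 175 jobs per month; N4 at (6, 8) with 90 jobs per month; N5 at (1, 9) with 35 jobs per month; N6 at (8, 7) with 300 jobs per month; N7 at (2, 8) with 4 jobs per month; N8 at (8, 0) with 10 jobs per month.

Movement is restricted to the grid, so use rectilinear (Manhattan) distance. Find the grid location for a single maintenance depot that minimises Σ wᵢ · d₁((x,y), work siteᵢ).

Manhattan distance separates: Σwᵢ(|x−xᵢ|+|y−yᵢ|) = Σwᵢ|x−xᵢ| + Σwᵢ|y−yᵢ|, so x and y are optimised independently as 1-D weighted medians.
Total weight W = 914; half = 457.
x-coordinate, sorted with cumulative weight:
  x=1 (N1, w=275) cum 275
  x=1 (N5, w=35) cum 310
  x=2 (N7, w=4) cum 314
  x=6 (N3, w=175) cum 489  ← median
  x=6 (N4, w=90) cum 579
  x=8 (N6, w=300) cum 879
  x=8 (N8, w=10) cum 889
  x=10 (N2, w=25) cum 914
⇒ x* = 6
y-coordinate, sorted with cumulative weight:
  y=0 (N2, w=25) cum 25
  y=0 (N8, w=10) cum 35
  y=1 (N1, w=275) cum 310
  y=5 (N3, w=175) cum 485  ← median
  y=7 (N6, w=300) cum 785
  y=8 (N4, w=90) cum 875
  y=8 (N7, w=4) cum 879
  y=9 (N5, w=35) cum 914
⇒ y* = 5

(6, 5)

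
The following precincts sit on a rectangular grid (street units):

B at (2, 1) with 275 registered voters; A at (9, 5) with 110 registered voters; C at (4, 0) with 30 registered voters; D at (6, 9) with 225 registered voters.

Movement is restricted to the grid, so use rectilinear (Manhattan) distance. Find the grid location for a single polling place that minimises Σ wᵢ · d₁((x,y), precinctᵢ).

(6, 5)

Manhattan distance separates: Σwᵢ(|x−xᵢ|+|y−yᵢ|) = Σwᵢ|x−xᵢ| + Σwᵢ|y−yᵢ|, so x and y are optimised independently as 1-D weighted medians.
Total weight W = 640; half = 320.
x-coordinate, sorted with cumulative weight:
  x=2 (B, w=275) cum 275
  x=4 (C, w=30) cum 305
  x=6 (D, w=225) cum 530  ← median
  x=9 (A, w=110) cum 640
⇒ x* = 6
y-coordinate, sorted with cumulative weight:
  y=0 (C, w=30) cum 30
  y=1 (B, w=275) cum 305
  y=5 (A, w=110) cum 415  ← median
  y=9 (D, w=225) cum 640
⇒ y* = 5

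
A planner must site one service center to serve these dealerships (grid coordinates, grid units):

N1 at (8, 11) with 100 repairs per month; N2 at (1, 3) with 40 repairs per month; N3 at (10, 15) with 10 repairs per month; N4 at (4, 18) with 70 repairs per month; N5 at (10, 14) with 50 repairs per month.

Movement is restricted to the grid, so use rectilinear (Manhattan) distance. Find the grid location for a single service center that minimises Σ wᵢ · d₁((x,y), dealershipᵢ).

(8, 11)

Manhattan distance separates: Σwᵢ(|x−xᵢ|+|y−yᵢ|) = Σwᵢ|x−xᵢ| + Σwᵢ|y−yᵢ|, so x and y are optimised independently as 1-D weighted medians.
Total weight W = 270; half = 135.
x-coordinate, sorted with cumulative weight:
  x=1 (N2, w=40) cum 40
  x=4 (N4, w=70) cum 110
  x=8 (N1, w=100) cum 210  ← median
  x=10 (N3, w=10) cum 220
  x=10 (N5, w=50) cum 270
⇒ x* = 8
y-coordinate, sorted with cumulative weight:
  y=3 (N2, w=40) cum 40
  y=11 (N1, w=100) cum 140  ← median
  y=14 (N5, w=50) cum 190
  y=15 (N3, w=10) cum 200
  y=18 (N4, w=70) cum 270
⇒ y* = 11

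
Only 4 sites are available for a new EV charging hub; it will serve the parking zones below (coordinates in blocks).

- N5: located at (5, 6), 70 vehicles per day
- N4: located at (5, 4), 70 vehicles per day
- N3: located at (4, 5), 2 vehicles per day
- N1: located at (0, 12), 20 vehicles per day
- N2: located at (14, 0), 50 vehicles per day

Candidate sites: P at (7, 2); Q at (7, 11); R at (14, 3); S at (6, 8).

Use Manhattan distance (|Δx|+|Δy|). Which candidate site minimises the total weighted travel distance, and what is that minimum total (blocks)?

Total weighted distance at each candidate:
  P (7, 2): total = 1502
  Q (7, 11): total = 2198
  R (14, 3): total = 2174
  S (6, 8): total = 1570
Minimum is at P with total 1502 blocks.

P, total 1502 blocks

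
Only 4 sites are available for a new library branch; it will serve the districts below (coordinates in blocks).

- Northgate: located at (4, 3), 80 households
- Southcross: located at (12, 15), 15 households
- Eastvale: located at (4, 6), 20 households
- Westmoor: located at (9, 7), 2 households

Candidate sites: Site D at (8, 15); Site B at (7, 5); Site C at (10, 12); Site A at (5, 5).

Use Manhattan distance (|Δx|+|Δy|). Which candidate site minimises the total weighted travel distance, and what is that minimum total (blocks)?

Site A, total 547 blocks

Total weighted distance at each candidate:
  Site D (8, 15): total = 1618
  Site B (7, 5): total = 713
  Site C (10, 12): total = 1527
  Site A (5, 5): total = 547
Minimum is at Site A with total 547 blocks.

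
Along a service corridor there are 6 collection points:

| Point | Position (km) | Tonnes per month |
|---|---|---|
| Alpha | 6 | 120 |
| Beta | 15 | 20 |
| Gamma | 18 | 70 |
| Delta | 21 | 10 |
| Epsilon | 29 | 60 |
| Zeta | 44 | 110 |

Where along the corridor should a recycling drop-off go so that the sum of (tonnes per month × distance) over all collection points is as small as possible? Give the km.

For a sum of weighted absolute distances on a line, the optimum is the weighted median (not the mean). Total weight W = 390; half-weight = 195.
Sort by position and accumulate weight:
  km 6 (Alpha, w=120) → cum 120
  km 15 (Beta, w=20) → cum 140
  km 18 (Gamma, w=70) → cum 210  ≥ 195 → median here
  km 21 (Delta, w=10) → cum 220
  km 29 (Epsilon, w=60) → cum 280
  km 44 (Zeta, w=110) → cum 390
Optimal location: km 18.

x = 18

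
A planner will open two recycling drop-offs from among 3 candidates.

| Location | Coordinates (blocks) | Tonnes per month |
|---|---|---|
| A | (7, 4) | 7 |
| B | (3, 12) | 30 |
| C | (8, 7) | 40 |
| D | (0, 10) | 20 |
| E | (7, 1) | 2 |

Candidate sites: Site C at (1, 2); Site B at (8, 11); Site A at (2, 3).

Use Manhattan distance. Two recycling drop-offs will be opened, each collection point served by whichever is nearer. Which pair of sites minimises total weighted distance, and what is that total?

Evaluate every pair (each demand assigned to the nearer of the two):
  {Site B, Site A}: total = 576
  {Site C, Site B}: total = 590
  {Site C, Site A}: total = 936
Best pair: {Site B, Site A} with total 576.

{Site B, Site A}, total 576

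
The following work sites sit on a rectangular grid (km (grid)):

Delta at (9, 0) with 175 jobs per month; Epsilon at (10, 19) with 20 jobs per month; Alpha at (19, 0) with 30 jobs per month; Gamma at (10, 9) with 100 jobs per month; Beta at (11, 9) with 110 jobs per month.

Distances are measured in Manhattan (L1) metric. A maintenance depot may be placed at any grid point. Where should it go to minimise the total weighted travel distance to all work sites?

Manhattan distance separates: Σwᵢ(|x−xᵢ|+|y−yᵢ|) = Σwᵢ|x−xᵢ| + Σwᵢ|y−yᵢ|, so x and y are optimised independently as 1-D weighted medians.
Total weight W = 435; half = 217.5.
x-coordinate, sorted with cumulative weight:
  x=9 (Delta, w=175) cum 175
  x=10 (Epsilon, w=20) cum 195
  x=10 (Gamma, w=100) cum 295  ← median
  x=11 (Beta, w=110) cum 405
  x=19 (Alpha, w=30) cum 435
⇒ x* = 10
y-coordinate, sorted with cumulative weight:
  y=0 (Delta, w=175) cum 175
  y=0 (Alpha, w=30) cum 205
  y=9 (Gamma, w=100) cum 305  ← median
  y=9 (Beta, w=110) cum 415
  y=19 (Epsilon, w=20) cum 435
⇒ y* = 9

(10, 9)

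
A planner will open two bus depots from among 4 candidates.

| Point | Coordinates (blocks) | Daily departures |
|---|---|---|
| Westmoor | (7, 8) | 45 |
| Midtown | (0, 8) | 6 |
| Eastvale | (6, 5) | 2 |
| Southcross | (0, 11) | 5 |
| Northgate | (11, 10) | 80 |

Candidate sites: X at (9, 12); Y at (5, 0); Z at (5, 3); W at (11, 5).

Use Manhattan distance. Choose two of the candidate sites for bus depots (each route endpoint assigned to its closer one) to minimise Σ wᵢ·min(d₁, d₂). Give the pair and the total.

Evaluate every pair (each demand assigned to the nearer of the two):
  {X, Z}: total = 706
  {X, W}: total = 728
  {X, Y}: total = 730
  {Z, W}: total = 846
  {Y, W}: total = 883
  {Y, Z}: total = 1486
Best pair: {X, Z} with total 706.

{X, Z}, total 706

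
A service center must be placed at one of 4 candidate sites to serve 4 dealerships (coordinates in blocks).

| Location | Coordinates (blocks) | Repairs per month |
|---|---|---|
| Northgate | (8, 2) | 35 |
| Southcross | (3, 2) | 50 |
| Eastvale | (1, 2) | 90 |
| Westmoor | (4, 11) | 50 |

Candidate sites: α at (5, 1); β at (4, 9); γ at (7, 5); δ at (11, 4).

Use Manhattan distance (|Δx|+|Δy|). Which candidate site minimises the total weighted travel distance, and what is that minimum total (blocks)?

α, total 1290 blocks

Total weighted distance at each candidate:
  α (5, 1): total = 1290
  β (4, 9): total = 1785
  γ (7, 5): total = 1750
  δ (11, 4): total = 2455
Minimum is at α with total 1290 blocks.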